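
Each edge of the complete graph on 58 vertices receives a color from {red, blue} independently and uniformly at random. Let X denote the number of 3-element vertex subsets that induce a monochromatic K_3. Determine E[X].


Let X = Σ_S X_S over the C(58, 3) = 30856 subsets S of size 3, where X_S = 1 if the K_3 on S is monochromatic.
For a fixed S, the K_3 on S has C(3, 2) = 3 edges. P[all 3 edges red] = (1/2)^3, and likewise for blue, so P[monochromatic] = 2·(1/2)^3 = 2^{1 − 3} = 1/4.
By linearity of expectation: E[X] = C(58, 3) · 2^{1 − 3} = 30856 · 1/4 = 7714.
Numerically: E[X] ≈ 7714.000000.

E[X] = C(58,3)·2^(1−C(3,2)) = 7714 ≈ 7714.000000.


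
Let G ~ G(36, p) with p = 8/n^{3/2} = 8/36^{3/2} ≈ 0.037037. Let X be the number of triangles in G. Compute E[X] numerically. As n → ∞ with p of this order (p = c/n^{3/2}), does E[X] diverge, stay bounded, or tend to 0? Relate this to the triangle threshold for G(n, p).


Number of potential triangles: C(36, 3) = 7140.
Each occurs with probability p³ ≈ (0.037037)³ ≈ 5.0805263e-05.
By linearity: E[X] = C(36, 3)·p³ ≈ 7140 · 5.0805263e-05 ≈ 0.36275.
Since α = 3/2 > 1, p = c/n^{3/2} = o(1/n) is below the triangle threshold p ~ 1/n. Asymptotically E[X] ~ (c³/6)·n^{3(1−α)} = (8³/6)·n^{-1.5} → 0, so by Markov's inequality G has no triangles w.h.p.

E[X] ≈ 0.36275; in regime p = Θ(1/n^{3/2}) E[X] tends to 0 (below the triangle threshold p ~ 1/n).


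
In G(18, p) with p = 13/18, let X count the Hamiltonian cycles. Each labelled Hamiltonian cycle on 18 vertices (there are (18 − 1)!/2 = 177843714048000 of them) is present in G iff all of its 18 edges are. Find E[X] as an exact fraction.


K_18 has (18 − 1)!/2 = 177843714048000 labelled Hamiltonian cycles.
For each such Hamiltonian cycle H, let X_H = 1 if all 18 edges of H are present in G. Then P[X_H = 1] = p^{18} = (13/18)^{18} = 112455406951957393129/39346408075296537575424.
By linearity of expectation: E[X] = Σ_H E[X_H] = 177843714048000 · p^{18} = 177843714048000 · 112455406951957393129/39346408075296537575424 = 1674446952588776589016668875/3294258113514384.
Numerically: E[X] ≈ 5.08e+11.

E[X] = 177843714048000 · (13/18)^{18} = 1674446952588776589016668875/3294258113514384 ≈ 5.08e+11.


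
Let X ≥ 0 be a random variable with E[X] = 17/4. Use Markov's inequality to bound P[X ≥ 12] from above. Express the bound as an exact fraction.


μ = E[X] = 17/4, a = 12.
Markov: P[X ≥ 12] ≤ μ/a = (17/4)/12 = 17/48.
Numerically: ≈ 0.35417.
(Since a = 12 > μ = 4.25000, the bound 17/48 is < 1 and informative.)

P[X ≥ 12] ≤ 17/48 ≈ 0.35417.


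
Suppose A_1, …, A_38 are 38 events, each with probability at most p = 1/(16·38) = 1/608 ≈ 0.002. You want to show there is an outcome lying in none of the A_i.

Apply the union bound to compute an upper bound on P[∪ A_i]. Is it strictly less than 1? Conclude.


Union bound: P[∪_{i=1}^{38} A_i] ≤ Σ_i P[A_i] ≤ 38·p = 38·(1/608) = 1/16.
Numerically: 1/16 ≈ 0.062.
Is 1/16 < 1? YES.
Since P[∪ A_i] ≤ 1/16 < 1, the complement has P[∩ A_i^c] ≥ 1 − 1/16 = 15/16 > 0, so some outcome avoids every A_i.

38·p = 1/16 ≈ 0.062; existence CERTIFIED by the union bound.


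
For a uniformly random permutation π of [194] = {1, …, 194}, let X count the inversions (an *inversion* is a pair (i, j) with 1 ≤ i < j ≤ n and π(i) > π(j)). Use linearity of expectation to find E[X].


Write X = Σ X_I over the C(194, 2) = 18721 pairs i < j, with X_I the indicator of one inversion.
There are 18721 indicators.
For each fixed pair i < j, the values π(i) and π(j) are two distinct elements of {1, …, 194} in uniformly random order; by symmetry P[π(i) > π(j)] = 1/2.
By linearity: E[X] = 18721 · (1/2) = C(194, 2) · (1/2) = 18721/2 = 18721/2 ≈ 9360.500.

E[X] = 18721/2 = 9360.500.


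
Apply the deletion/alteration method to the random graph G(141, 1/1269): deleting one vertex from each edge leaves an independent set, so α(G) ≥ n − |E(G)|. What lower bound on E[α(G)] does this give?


E[|E(G)|] = C(141, 2)·p = 9870 · (1/1269) = 70/9.
E[α(G)] ≥ n − E[|E(G)|] = 141 − 70/9 = 1199/9.
Numerically: ≈ 133.222222.
(This is only a lower bound; the true E[α(G)] may be larger.)

E[α(G)] ≥ 1199/9 ≈ 133.222222.


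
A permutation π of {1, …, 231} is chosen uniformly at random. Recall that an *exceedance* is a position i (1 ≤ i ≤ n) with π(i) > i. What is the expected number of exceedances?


Write X = Σ_{i=1}^{231} X_i, where X_i = 1_{π(i) > i}.
For each fixed i, π(i) is uniform over {1, …, 231} (marginal of a uniform permutation), so P[π(i) > i] = (n − i)/n. Summing: Σ_{i=1}^{231} (n − i)/n = (0 + 1 + … + 230)/231 = 231(231 − 1)/(2·231) = (231 − 1)/2.
Hence E[X] = Σ_{i=1}^{231} (231 − i)/231 = 115 ≈ 115.0000.

E[X] = 115 = 115.0000.


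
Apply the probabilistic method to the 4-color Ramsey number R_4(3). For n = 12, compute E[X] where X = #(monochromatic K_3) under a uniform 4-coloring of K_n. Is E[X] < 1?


E[X] = C(12, 3) · 4^{1 − 3} = 220 · 4^{−2} = 220/16.
As a reduced fraction: E[X] = 55/4 ≈ 13.7500000.
Is E[X] < 1? NO.
Since E[X] ≥ 1, the first-moment bound is inconclusive at n = 12; it does NOT by itself certify R_4(3) > 12.

E[X] = 55/4 ≈ 13.7500000; E[X] ≥ 1; first-moment method inconclusive here.


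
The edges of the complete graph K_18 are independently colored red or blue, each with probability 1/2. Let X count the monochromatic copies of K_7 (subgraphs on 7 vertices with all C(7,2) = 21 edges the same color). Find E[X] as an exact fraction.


Let X = Σ_S X_S over the C(18, 7) = 31824 subsets S of size 7, where X_S = 1 if the K_7 on S is monochromatic.
For a fixed S, the K_7 on S has C(7, 2) = 21 edges. P[all 21 edges red] = (1/2)^21, and likewise for blue, so P[monochromatic] = 2·(1/2)^21 = 2^{1 − 21} = 1/1048576.
By linearity of expectation: E[X] = C(18, 7) · 2^{1 − 21} = 31824 · 1/1048576 = 1989/65536.
Numerically: E[X] ≈ 0.0303.

E[X] = C(18,7)·2^(1−C(7,2)) = 1989/65536 ≈ 0.0303.


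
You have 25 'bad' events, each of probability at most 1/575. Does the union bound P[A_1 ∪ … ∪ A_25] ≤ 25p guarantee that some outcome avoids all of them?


Union bound: P[∪_{i=1}^{25} A_i] ≤ Σ_i P[A_i] ≤ 25·p = 25·(1/575) = 1/23.
Numerically: 1/23 ≈ 0.043478.
Is 1/23 < 1? YES.
Since P[∪ A_i] ≤ 1/23 < 1, the complement has P[∩ A_i^c] ≥ 1 − 1/23 = 22/23 > 0, so some outcome avoids every A_i.

25·p = 1/23 ≈ 0.043478; existence CERTIFIED by the union bound.


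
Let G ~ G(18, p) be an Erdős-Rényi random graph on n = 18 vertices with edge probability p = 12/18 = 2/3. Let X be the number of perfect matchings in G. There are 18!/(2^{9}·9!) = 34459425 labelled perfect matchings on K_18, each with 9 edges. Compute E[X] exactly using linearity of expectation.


K_18 has 18!/(2^{9}·9!) = 34459425 labelled perfect matchings.
For each such perfect matching H, let X_H = 1 if all 9 edges of H are present in G. Then P[X_H = 1] = p^{9} = (2/3)^{9} = 512/19683.
By linearity: E[X] = Σ_H E[X_H] = 34459425 · p^{9} = 34459425 · 512/19683 = 217817600/243.
Numerically: E[X] ≈ 8.964e+05.

E[X] = 34459425 · (2/3)^{9} = 217817600/243 ≈ 8.964e+05.


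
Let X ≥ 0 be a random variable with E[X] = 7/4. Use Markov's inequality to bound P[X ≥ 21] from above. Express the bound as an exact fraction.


μ = E[X] = 7/4, a = 21.
Markov: P[X ≥ 21] ≤ μ/a = (7/4)/21 = 1/12.
Numerically: ≈ 0.0833.
(Since a = 21 > μ = 1.7500, the bound 1/12 is < 1 and informative.)

P[X ≥ 21] ≤ 1/12 ≈ 0.0833.


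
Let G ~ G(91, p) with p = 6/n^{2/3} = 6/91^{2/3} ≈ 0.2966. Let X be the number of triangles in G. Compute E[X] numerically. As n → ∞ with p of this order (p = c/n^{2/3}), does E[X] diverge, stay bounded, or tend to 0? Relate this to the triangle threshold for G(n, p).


Number of potential triangles: C(91, 3) = 121485.
Each occurs with probability p³ ≈ (0.2966)³ ≈ 2.608381e-02.
By linearity: E[X] = C(91, 3)·p³ ≈ 121485 · 2.608381e-02 ≈ 3168.7912.
Since α = 2/3 < 1, p = c/n^{2/3} ≫ 1/n is above the triangle threshold p ~ 1/n. Asymptotically E[X] ~ (c³/6)·n^{3(1−α)} = (6³/6)·n^{1} → ∞; triangles are abundant w.h.p.

E[X] ≈ 3168.7912; in regime p = Θ(1/n^{2/3}) E[X] diverges (above the triangle threshold p ~ 1/n).


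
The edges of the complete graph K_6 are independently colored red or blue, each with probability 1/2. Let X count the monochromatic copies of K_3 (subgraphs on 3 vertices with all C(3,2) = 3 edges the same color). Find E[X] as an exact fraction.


Let X = Σ_S X_S over the C(6, 3) = 20 subsets S of size 3, where X_S = 1 if the K_3 on S is monochromatic.
For a fixed S, the K_3 on S has C(3, 2) = 3 edges. P[all 3 edges red] = (1/2)^3, and likewise for blue, so P[monochromatic] = 2·(1/2)^3 = 2^{1 − 3} = 1/4.
By linearity: E[X] = C(6, 3) · 2^{1 − 3} = 20 · 1/4 = 5.
Numerically: E[X] ≈ 5.00000.

E[X] = C(6,3)·2^(1−C(3,2)) = 5 ≈ 5.00000.


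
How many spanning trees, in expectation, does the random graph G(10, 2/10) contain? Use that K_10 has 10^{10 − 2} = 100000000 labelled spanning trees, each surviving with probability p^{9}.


K_10 has 10^{10 − 2} = 100000000 labelled spanning trees.
For each such spanning tree H, let X_H = 1 if all 9 edges of H are present in G. Then P[X_H = 1] = p^{9} = (1/5)^{9} = 1/1953125.
By linearity of expectation: E[X] = Σ_H E[X_H] = 100000000 · p^{9} = 100000000 · 1/1953125 = 256/5.
Numerically: E[X] ≈ 51.2.

E[X] = 100000000 · (1/5)^{9} = 256/5 ≈ 51.2.


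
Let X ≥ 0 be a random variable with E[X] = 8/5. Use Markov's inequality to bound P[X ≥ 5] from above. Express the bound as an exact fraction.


μ = E[X] = 8/5, a = 5.
Markov: P[X ≥ 5] ≤ μ/a = (8/5)/5 = 8/25.
Numerically: ≈ 0.3200.
(Since a = 5 > μ = 1.6000, the bound 8/25 is < 1 and informative.)

P[X ≥ 5] ≤ 8/25 ≈ 0.3200.


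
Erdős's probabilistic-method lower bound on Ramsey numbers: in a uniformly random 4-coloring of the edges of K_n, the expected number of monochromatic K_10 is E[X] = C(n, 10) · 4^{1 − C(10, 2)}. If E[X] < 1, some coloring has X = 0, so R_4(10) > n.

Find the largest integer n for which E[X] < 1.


We need C(n, 10) · 4^{1 − 45} < 1, i.e. C(n, 10) < 4^{45 − 1} = 309485009821345068724781056.
Check values of n near the boundary:
  n = 2017: C(2017, 10) = 300324964434452596180990448; 300324964434452596180990448 < 309485009821345068724781056? YES
  n = 2018: C(2018, 10) = 301820606687612220663963508; 301820606687612220663963508 < 309485009821345068724781056? YES
  n = 2019: C(2019, 10) = 303322949179835278009229628; 303322949179835278009229628 < 309485009821345068724781056? YES
  n = 2020: C(2020, 10) = 304832018578739931133653656; 304832018578739931133653656 < 309485009821345068724781056? YES
  n = 2021: C(2021, 10) = 306347841644770462864800616; 306347841644770462864800616 < 309485009821345068724781056? YES
  n = 2022: C(2022, 10) = 307870445231474093395937796; 307870445231474093395937796 < 309485009821345068724781056? YES
  n = 2023: C(2023, 10) = 309399856285778485315440716; 309399856285778485315440716 < 309485009821345068724781056? YES
  n = 2024: C(2024, 10) = 310936101848269937576192656; 310936101848269937576192656 < 309485009821345068724781056? NO
  n = 2025: C(2025, 10) = 312479209053472269772600560; 312479209053472269772600560 < 309485009821345068724781056? NO
  n = 2026: C(2026, 10) = 314029205130126398094885285; 314029205130126398094885285 < 309485009821345068724781056? NO
The largest n with C(n, 10) < 309485009821345068724781056 is n = 2023 (where E[X] = 77349964071444621328860179/77371252455336267181195264 ≈ 0.9997). Hence R_4(10) > 2023, i.e. R_4(10) ≥ 2024.

Largest n = 2023; hence R_4(10) > 2023.


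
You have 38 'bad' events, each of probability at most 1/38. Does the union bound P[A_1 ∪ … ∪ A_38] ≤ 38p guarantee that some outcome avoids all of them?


Union bound: P[∪_{i=1}^{38} A_i] ≤ Σ_i P[A_i] ≤ 38·p = 38·(1/38) = 1.
Numerically: 1 ≈ 1.000000.
Is 1 < 1? NO.
Since the bound 1 is ≥ 1, the union bound is uninformative here; it does NOT by itself certify existence.

38·p = 1 ≈ 1.000000; existence NOT certified by the union bound.


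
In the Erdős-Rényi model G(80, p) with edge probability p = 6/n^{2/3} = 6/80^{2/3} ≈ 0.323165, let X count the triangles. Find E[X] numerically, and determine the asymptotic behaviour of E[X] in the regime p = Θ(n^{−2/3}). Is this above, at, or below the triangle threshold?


Number of potential triangles: C(80, 3) = 82160.
Each occurs with probability p³ ≈ (0.323165)³ ≈ 3.37500000e-02.
By linearity: E[X] = C(80, 3)·p³ ≈ 82160 · 3.37500000e-02 ≈ 2772.900000.
Since α = 2/3 < 1, p = c/n^{2/3} ≫ 1/n is above the triangle threshold p ~ 1/n. Asymptotically E[X] ~ (c³/6)·n^{3(1−α)} = (6³/6)·n^{1} → ∞; triangles are abundant w.h.p.

E[X] ≈ 2772.900000; in regime p = Θ(1/n^{2/3}) E[X] diverges (above the triangle threshold p ~ 1/n).


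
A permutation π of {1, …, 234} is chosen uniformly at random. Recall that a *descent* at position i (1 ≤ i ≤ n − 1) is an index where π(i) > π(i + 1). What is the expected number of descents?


Write X = Σ X_I over i = 1, …, 233, with X_I the indicator of one descent.
There are 233 indicators.
For each fixed i, the pair (π(i), π(i+1)) is a uniformly random ordered pair of distinct values from {1, …, 234}; by symmetry P[π(i) > π(i+1)] = 1/2.
By linearity: E[X] = 233 · (1/2) = (234 − 1) · (1/2) = 233/2 ≈ 116.50000.

E[X] = 233/2 = 116.50000.


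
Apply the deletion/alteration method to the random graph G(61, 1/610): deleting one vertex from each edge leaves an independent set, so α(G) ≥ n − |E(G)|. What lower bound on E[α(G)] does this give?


E[|E(G)|] = C(61, 2)·p = 1830 · (1/610) = 3.
E[α(G)] ≥ n − E[|E(G)|] = 61 − 3 = 58.
Numerically: ≈ 58.000.
(This is only a lower bound; the true E[α(G)] may be larger.)

E[α(G)] ≥ 58 ≈ 58.000.


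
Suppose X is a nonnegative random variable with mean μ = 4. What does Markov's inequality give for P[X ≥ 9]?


μ = E[X] = 4, a = 9.
Markov: P[X ≥ 9] ≤ μ/a = (4)/9 = 4/9.
Numerically: ≈ 0.4444.
(Since a = 9 > μ = 4.0000, the bound 4/9 is < 1 and informative.)

P[X ≥ 9] ≤ 4/9 ≈ 0.4444.


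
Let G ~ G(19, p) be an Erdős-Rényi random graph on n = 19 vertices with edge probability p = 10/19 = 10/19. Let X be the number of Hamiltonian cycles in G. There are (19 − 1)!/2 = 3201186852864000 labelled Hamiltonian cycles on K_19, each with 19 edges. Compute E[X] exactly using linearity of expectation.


K_19 has (19 − 1)!/2 = 3201186852864000 labelled Hamiltonian cycles.
For each such Hamiltonian cycle H, let X_H = 1 if all 19 edges of H are present in G. Then P[X_H = 1] = p^{19} = (10/19)^{19} = 10000000000000000000/1978419655660313589123979.
Summing the indicators: E[X] = Σ_H E[X_H] = 3201186852864000 · p^{19} = 3201186852864000 · 10000000000000000000/1978419655660313589123979 = 32011868528640000000000000000000000/1978419655660313589123979.
Numerically: E[X] ≈ 1.61805e+10.

E[X] = 3201186852864000 · (10/19)^{19} = 32011868528640000000000000000000000/1978419655660313589123979 ≈ 1.61805e+10.


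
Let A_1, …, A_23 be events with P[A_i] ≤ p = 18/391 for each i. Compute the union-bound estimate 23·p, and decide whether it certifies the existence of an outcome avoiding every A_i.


Union bound: P[∪_{i=1}^{23} A_i] ≤ Σ_i P[A_i] ≤ 23·p = 23·(18/391) = 18/17.
Numerically: 18/17 ≈ 1.058824.
Is 18/17 < 1? NO.
Since the bound 18/17 is ≥ 1, the union bound is uninformative here; it does NOT by itself certify existence.

23·p = 18/17 ≈ 1.058824; existence NOT certified by the union bound.


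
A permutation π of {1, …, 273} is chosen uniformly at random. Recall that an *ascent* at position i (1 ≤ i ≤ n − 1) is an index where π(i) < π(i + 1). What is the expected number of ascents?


Write X = Σ X_I over i = 1, …, 272, with X_I the indicator of one ascent.
There are 272 indicators.
For each fixed i, the pair (π(i), π(i+1)) is a uniformly random ordered pair of distinct values from {1, …, 273}; by symmetry P[π(i) < π(i+1)] = 1/2.
By linearity: E[X] = 272 · (1/2) = (273 − 1) · (1/2) = 136 ≈ 136.000.

E[X] = 136 = 136.000.


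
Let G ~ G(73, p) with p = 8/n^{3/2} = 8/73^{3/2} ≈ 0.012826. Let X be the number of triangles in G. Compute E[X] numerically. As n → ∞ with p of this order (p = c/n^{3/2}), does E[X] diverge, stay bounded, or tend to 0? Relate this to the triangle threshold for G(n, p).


Number of potential triangles: C(73, 3) = 62196.
Each occurs with probability p³ ≈ (0.012826)³ ≈ 2.1101683e-06.
By linearity: E[X] = C(73, 3)·p³ ≈ 62196 · 2.1101683e-06 ≈ 0.13124.
Since α = 3/2 > 1, p = c/n^{3/2} = o(1/n) is below the triangle threshold p ~ 1/n. Asymptotically E[X] ~ (c³/6)·n^{3(1−α)} = (8³/6)·n^{-1.5} → 0, so by Markov's inequality G has no triangles w.h.p.

E[X] ≈ 0.13124; in regime p = Θ(1/n^{3/2}) E[X] tends to 0 (below the triangle threshold p ~ 1/n).


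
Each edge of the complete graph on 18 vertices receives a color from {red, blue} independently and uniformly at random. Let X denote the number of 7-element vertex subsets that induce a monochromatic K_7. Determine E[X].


Let X = Σ_S X_S over the C(18, 7) = 31824 subsets S of size 7, where X_S = 1 if the K_7 on S is monochromatic.
For a fixed S, the K_7 on S has C(7, 2) = 21 edges. P[all 21 edges red] = (1/2)^21, and likewise for blue, so P[monochromatic] = 2·(1/2)^21 = 2^{1 − 21} = 1/1048576.
By linearity: E[X] = C(18, 7) · 2^{1 − 21} = 31824 · 1/1048576 = 1989/65536.
Numerically: E[X] ≈ 0.030.

E[X] = C(18,7)·2^(1−C(7,2)) = 1989/65536 ≈ 0.030.


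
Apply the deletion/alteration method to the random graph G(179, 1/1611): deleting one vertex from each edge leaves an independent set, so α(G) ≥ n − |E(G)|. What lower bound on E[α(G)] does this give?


E[|E(G)|] = C(179, 2)·p = 15931 · (1/1611) = 89/9.
E[α(G)] ≥ n − E[|E(G)|] = 179 − 89/9 = 1522/9.
Numerically: ≈ 169.1111.
(This is only a lower bound; the true E[α(G)] may be larger.)

E[α(G)] ≥ 1522/9 ≈ 169.1111.


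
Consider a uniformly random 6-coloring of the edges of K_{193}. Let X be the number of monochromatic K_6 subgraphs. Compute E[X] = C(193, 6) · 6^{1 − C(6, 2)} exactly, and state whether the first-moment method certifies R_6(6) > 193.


E[X] = C(193, 6) · 6^{1 − 15} = 66364016544 · 6^{−14} = 66364016544/78364164096.
As a reduced fraction: E[X] = 230430613/272097792 ≈ 0.847.
Is E[X] < 1? YES.
Since E[X] < 1, there exists a 6-coloring of K_{193} with no monochromatic K_6; hence R_6(6) > 193.

E[X] = 230430613/272097792 ≈ 0.847; E[X] < 1, so R_6(6) > 193.


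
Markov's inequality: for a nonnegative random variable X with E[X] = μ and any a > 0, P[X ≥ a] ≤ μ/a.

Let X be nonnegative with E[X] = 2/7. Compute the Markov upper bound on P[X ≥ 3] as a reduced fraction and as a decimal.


μ = E[X] = 2/7, a = 3.
Markov: P[X ≥ 3] ≤ μ/a = (2/7)/3 = 2/21.
Numerically: ≈ 0.095238.
(Since a = 3 > μ = 0.285714, the bound 2/21 is < 1 and informative.)

P[X ≥ 3] ≤ 2/21 ≈ 0.095238.


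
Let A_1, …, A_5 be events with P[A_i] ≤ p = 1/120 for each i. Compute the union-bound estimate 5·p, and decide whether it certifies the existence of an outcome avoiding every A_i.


Union bound: P[∪_{i=1}^{5} A_i] ≤ Σ_i P[A_i] ≤ 5·p = 5·(1/120) = 1/24.
Numerically: 1/24 ≈ 0.0417.
Is 1/24 < 1? YES.
Since P[∪ A_i] ≤ 1/24 < 1, the complement has P[∩ A_i^c] ≥ 1 − 1/24 = 23/24 > 0, so some outcome avoids every A_i.

5·p = 1/24 ≈ 0.0417; existence CERTIFIED by the union bound.


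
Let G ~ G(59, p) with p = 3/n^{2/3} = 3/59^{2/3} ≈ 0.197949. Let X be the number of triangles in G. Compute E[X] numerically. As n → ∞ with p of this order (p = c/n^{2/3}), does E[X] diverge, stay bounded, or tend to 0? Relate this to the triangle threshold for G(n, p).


Number of potential triangles: C(59, 3) = 32509.
Each occurs with probability p³ ≈ (0.197949)³ ≈ 7.75639184e-03.
By linearity: E[X] = C(59, 3)·p³ ≈ 32509 · 7.75639184e-03 ≈ 252.152542.
Since α = 2/3 < 1, p = c/n^{2/3} ≫ 1/n is above the triangle threshold p ~ 1/n. Asymptotically E[X] ~ (c³/6)·n^{3(1−α)} = (3³/6)·n^{1} → ∞; triangles are abundant w.h.p.

E[X] ≈ 252.152542; in regime p = Θ(1/n^{2/3}) E[X] diverges (above the triangle threshold p ~ 1/n).


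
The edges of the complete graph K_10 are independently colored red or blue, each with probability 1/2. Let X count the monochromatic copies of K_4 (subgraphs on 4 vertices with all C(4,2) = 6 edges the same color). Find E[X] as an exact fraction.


Let X = Σ_S X_S over the C(10, 4) = 210 subsets S of size 4, where X_S = 1 if the K_4 on S is monochromatic.
For a fixed S, the K_4 on S has C(4, 2) = 6 edges. P[all 6 edges red] = (1/2)^6, and likewise for blue, so P[monochromatic] = 2·(1/2)^6 = 2^{1 − 6} = 1/32.
By linearity of expectation: E[X] = C(10, 4) · 2^{1 − 6} = 210 · 1/32 = 105/16.
Numerically: E[X] ≈ 6.562.

E[X] = C(10,4)·2^(1−C(4,2)) = 105/16 ≈ 6.562.


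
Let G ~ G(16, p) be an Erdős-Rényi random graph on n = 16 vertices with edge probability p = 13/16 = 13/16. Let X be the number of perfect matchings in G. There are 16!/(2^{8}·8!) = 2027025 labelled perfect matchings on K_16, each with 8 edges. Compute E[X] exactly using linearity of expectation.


K_16 has 16!/(2^{8}·8!) = 2027025 labelled perfect matchings.
For each such perfect matching H, let X_H = 1 if all 8 edges of H are present in G. Then P[X_H = 1] = p^{8} = (13/16)^{8} = 815730721/4294967296.
By linearity: E[X] = Σ_H E[X_H] = 2027025 · p^{8} = 2027025 · 815730721/4294967296 = 1653506564735025/4294967296.
Numerically: E[X] ≈ 3.85e+05.

E[X] = 2027025 · (13/16)^{8} = 1653506564735025/4294967296 ≈ 3.85e+05.


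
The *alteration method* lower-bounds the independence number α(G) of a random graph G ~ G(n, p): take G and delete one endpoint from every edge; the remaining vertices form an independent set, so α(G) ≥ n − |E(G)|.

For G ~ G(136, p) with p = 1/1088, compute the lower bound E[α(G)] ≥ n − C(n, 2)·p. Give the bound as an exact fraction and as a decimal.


E[|E(G)|] = C(136, 2)·p = 9180 · (1/1088) = 135/16.
E[α(G)] ≥ n − E[|E(G)|] = 136 − 135/16 = 2041/16.
Numerically: ≈ 127.562.
(This is only a lower bound; the true E[α(G)] may be larger.)

E[α(G)] ≥ 2041/16 ≈ 127.562.


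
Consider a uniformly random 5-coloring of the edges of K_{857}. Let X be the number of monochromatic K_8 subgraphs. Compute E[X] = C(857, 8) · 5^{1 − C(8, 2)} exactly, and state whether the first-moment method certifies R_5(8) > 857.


E[X] = C(857, 8) · 5^{1 − 28} = 6983854138365964575 · 5^{−27} = 6983854138365964575/7450580596923828125.
As a reduced fraction: E[X] = 279354165534638583/298023223876953125 ≈ 0.9374.
Is E[X] < 1? YES.
Since E[X] < 1, there exists a 5-coloring of K_{857} with no monochromatic K_8; hence R_5(8) > 857.

E[X] = 279354165534638583/298023223876953125 ≈ 0.9374; E[X] < 1, so R_5(8) > 857.


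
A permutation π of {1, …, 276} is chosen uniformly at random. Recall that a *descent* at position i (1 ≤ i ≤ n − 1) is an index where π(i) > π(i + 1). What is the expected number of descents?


Write X = Σ X_I over i = 1, …, 275, with X_I the indicator of one descent.
There are 275 indicators.
For each fixed i, the pair (π(i), π(i+1)) is a uniformly random ordered pair of distinct values from {1, …, 276}; by symmetry P[π(i) > π(i+1)] = 1/2.
By linearity: E[X] = 275 · (1/2) = (276 − 1) · (1/2) = 275/2 ≈ 137.50000.

E[X] = 275/2 = 137.50000.


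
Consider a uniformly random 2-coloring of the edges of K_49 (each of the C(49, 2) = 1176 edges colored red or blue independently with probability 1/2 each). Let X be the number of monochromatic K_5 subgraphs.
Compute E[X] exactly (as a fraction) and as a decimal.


Let X = Σ_S X_S over the C(49, 5) = 1906884 subsets S of size 5, where X_S = 1 if the K_5 on S is monochromatic.
For a fixed S, the K_5 on S has C(5, 2) = 10 edges. P[all 10 edges red] = (1/2)^10, and likewise for blue, so P[monochromatic] = 2·(1/2)^10 = 2^{1 − 10} = 1/512.
By linearity of expectation: E[X] = C(49, 5) · 2^{1 − 10} = 1906884 · 1/512 = 476721/128.
Numerically: E[X] ≈ 3724.382812.

E[X] = C(49,5)·2^(1−C(5,2)) = 476721/128 ≈ 3724.382812.


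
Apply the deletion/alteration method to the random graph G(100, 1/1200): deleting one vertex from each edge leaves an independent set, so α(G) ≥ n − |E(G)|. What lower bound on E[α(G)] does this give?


E[|E(G)|] = C(100, 2)·p = 4950 · (1/1200) = 33/8.
E[α(G)] ≥ n − E[|E(G)|] = 100 − 33/8 = 767/8.
Numerically: ≈ 95.875000.
(This is only a lower bound; the true E[α(G)] may be larger.)

E[α(G)] ≥ 767/8 ≈ 95.875000.


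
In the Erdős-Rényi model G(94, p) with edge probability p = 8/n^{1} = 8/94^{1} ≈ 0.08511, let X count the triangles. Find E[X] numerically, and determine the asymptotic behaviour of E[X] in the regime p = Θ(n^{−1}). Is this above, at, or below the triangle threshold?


Number of potential triangles: C(94, 3) = 134044.
Each occurs with probability p³ ≈ (0.08511)³ ≈ 6.164337e-04.
By linearity: E[X] = C(94, 3)·p³ ≈ 134044 · 6.164337e-04 ≈ 82.6292.
Here α = 1, so p = 8/n is exactly at the triangle threshold p ~ 1/n. Asymptotically E[X] → c³/6 = 8³/6 = 256/3 ≈ 85.3333, a bounded constant. In this regime the triangle count is asymptotically Poisson(c³/6).

E[X] ≈ 82.6292; in regime p = Θ(1/n^{1}) E[X] stays bounded (at the triangle threshold p ~ 1/n).


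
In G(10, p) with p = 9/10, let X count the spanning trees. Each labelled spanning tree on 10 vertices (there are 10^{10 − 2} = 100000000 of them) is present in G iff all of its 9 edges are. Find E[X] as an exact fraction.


K_10 has 10^{10 − 2} = 100000000 labelled spanning trees.
For each such spanning tree H, let X_H = 1 if all 9 edges of H are present in G. Then P[X_H = 1] = p^{9} = (9/10)^{9} = 387420489/1000000000.
By linearity of expectation: E[X] = Σ_H E[X_H] = 100000000 · p^{9} = 100000000 · 387420489/1000000000 = 387420489/10.
Numerically: E[X] ≈ 3.8742e+07.

E[X] = 100000000 · (9/10)^{9} = 387420489/10 ≈ 3.8742e+07.


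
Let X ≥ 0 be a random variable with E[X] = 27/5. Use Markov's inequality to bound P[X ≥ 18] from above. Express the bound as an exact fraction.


μ = E[X] = 27/5, a = 18.
Markov: P[X ≥ 18] ≤ μ/a = (27/5)/18 = 3/10.
Numerically: ≈ 0.300000.
(Since a = 18 > μ = 5.400000, the bound 3/10 is < 1 and informative.)

P[X ≥ 18] ≤ 3/10 ≈ 0.300000.


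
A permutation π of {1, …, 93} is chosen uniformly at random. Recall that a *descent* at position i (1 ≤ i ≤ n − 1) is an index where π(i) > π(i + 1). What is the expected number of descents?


Write X = Σ X_I over i = 1, …, 92, with X_I the indicator of one descent.
There are 92 indicators.
For each fixed i, the pair (π(i), π(i+1)) is a uniformly random ordered pair of distinct values from {1, …, 93}; by symmetry P[π(i) > π(i+1)] = 1/2.
By linearity: E[X] = 92 · (1/2) = (93 − 1) · (1/2) = 46 ≈ 46.0000.

E[X] = 46 = 46.0000.


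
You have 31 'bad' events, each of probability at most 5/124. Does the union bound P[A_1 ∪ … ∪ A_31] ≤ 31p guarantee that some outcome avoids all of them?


Union bound: P[∪_{i=1}^{31} A_i] ≤ Σ_i P[A_i] ≤ 31·p = 31·(5/124) = 5/4.
Numerically: 5/4 ≈ 1.2500.
Is 5/4 < 1? NO.
Since the bound 5/4 is ≥ 1, the union bound is uninformative here; it does NOT by itself certify existence.

31·p = 5/4 ≈ 1.2500; existence NOT certified by the union bound.


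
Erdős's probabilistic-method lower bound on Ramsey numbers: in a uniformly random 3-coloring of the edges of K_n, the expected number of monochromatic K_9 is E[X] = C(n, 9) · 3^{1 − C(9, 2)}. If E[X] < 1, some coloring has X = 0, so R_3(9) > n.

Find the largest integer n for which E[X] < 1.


We need C(n, 9) · 3^{1 − 36} < 1, i.e. C(n, 9) < 3^{36 − 1} = 50031545098999707.
Check values of n near the boundary:
  n = 298: C(298, 9) = 45207677551849890; 45207677551849890 < 50031545098999707? YES
  n = 299: C(299, 9) = 46610674441390059; 46610674441390059 < 50031545098999707? YES
  n = 300: C(300, 9) = 48052241692154700; 48052241692154700 < 50031545098999707? YES
  n = 301: C(301, 9) = 49533303936090975; 49533303936090975 < 50031545098999707? YES
  n = 302: C(302, 9) = 51054804739588650; 51054804739588650 < 50031545098999707? NO
  n = 303: C(303, 9) = 52617706925494425; 52617706925494425 < 50031545098999707? NO
The largest n with C(n, 9) < 50031545098999707 is n = 301 (where E[X] = 16511101312030325/16677181699666569 ≈ 0.9900415). Hence R_3(9) > 301, i.e. R_3(9) ≥ 302.

Largest n = 301; hence R_3(9) > 301.


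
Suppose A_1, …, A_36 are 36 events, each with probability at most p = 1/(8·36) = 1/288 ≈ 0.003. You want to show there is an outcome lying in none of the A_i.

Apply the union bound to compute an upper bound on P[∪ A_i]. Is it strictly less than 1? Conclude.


Union bound: P[∪_{i=1}^{36} A_i] ≤ Σ_i P[A_i] ≤ 36·p = 36·(1/288) = 1/8.
Numerically: 1/8 ≈ 0.125.
Is 1/8 < 1? YES.
Since P[∪ A_i] ≤ 1/8 < 1, the complement has P[∩ A_i^c] ≥ 1 − 1/8 = 7/8 > 0, so some outcome avoids every A_i.

36·p = 1/8 ≈ 0.125; existence CERTIFIED by the union bound.


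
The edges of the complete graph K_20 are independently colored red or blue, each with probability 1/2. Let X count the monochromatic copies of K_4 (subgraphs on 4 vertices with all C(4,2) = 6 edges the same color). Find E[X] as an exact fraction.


Let X = Σ_S X_S over the C(20, 4) = 4845 subsets S of size 4, where X_S = 1 if the K_4 on S is monochromatic.
For a fixed S, the K_4 on S has C(4, 2) = 6 edges. P[all 6 edges red] = (1/2)^6, and likewise for blue, so P[monochromatic] = 2·(1/2)^6 = 2^{1 − 6} = 1/32.
By linearity: E[X] = C(20, 4) · 2^{1 − 6} = 4845 · 1/32 = 4845/32.
Numerically: E[X] ≈ 151.4062.

E[X] = C(20,4)·2^(1−C(4,2)) = 4845/32 ≈ 151.4062.


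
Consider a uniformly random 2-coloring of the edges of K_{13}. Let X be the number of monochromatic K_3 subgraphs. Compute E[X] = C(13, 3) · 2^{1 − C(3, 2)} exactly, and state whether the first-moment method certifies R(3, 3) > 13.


E[X] = C(13, 3) · 2^{1 − 3} = 286 · 2^{−2} = 286/4.
As a reduced fraction: E[X] = 143/2 ≈ 71.50000.
Is E[X] < 1? NO.
Since E[X] ≥ 1, the first-moment bound is inconclusive at n = 13; it does NOT by itself certify R(3, 3) > 13.

E[X] = 143/2 ≈ 71.50000; E[X] ≥ 1; first-moment method inconclusive here.


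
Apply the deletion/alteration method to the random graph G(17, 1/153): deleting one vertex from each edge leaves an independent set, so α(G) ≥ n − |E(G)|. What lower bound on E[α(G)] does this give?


E[|E(G)|] = C(17, 2)·p = 136 · (1/153) = 8/9.
E[α(G)] ≥ n − E[|E(G)|] = 17 − 8/9 = 145/9.
Numerically: ≈ 16.111111.
(This is only a lower bound; the true E[α(G)] may be larger.)

E[α(G)] ≥ 145/9 ≈ 16.111111.


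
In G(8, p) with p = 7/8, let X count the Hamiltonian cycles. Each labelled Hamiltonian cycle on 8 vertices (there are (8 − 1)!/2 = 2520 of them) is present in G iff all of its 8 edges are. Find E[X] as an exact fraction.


K_8 has (8 − 1)!/2 = 2520 labelled Hamiltonian cycles.
For each such Hamiltonian cycle H, let X_H = 1 if all 8 edges of H are present in G. Then P[X_H = 1] = p^{8} = (7/8)^{8} = 5764801/16777216.
By linearity of expectation: E[X] = Σ_H E[X_H] = 2520 · p^{8} = 2520 · 5764801/16777216 = 1815912315/2097152.
Numerically: E[X] ≈ 865.89.

E[X] = 2520 · (7/8)^{8} = 1815912315/2097152 ≈ 865.89.


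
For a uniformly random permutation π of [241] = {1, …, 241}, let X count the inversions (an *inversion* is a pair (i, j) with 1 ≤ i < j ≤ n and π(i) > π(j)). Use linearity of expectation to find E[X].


Write X = Σ X_I over the C(241, 2) = 28920 pairs i < j, with X_I the indicator of one inversion.
There are 28920 indicators.
For each fixed pair i < j, the values π(i) and π(j) are two distinct elements of {1, …, 241} in uniformly random order; by symmetry P[π(i) > π(j)] = 1/2.
By linearity: E[X] = 28920 · (1/2) = C(241, 2) · (1/2) = 28920/2 = 14460 ≈ 14460.0000.

E[X] = 14460 = 14460.0000.


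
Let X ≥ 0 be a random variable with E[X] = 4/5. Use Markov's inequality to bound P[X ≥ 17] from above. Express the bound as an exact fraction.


μ = E[X] = 4/5, a = 17.
Markov: P[X ≥ 17] ≤ μ/a = (4/5)/17 = 4/85.
Numerically: ≈ 0.047.
(Since a = 17 > μ = 0.800, the bound 4/85 is < 1 and informative.)

P[X ≥ 17] ≤ 4/85 ≈ 0.047.


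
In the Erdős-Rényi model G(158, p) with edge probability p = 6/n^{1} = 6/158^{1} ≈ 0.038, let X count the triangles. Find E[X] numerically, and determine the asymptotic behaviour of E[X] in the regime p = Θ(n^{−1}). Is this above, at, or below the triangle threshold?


Number of potential triangles: C(158, 3) = 644956.
Each occurs with probability p³ ≈ (0.038)³ ≈ 5.47624e-05.
By linearity: E[X] = C(158, 3)·p³ ≈ 644956 · 5.47624e-05 ≈ 35.319.
Here α = 1, so p = 6/n is exactly at the triangle threshold p ~ 1/n. Asymptotically E[X] → c³/6 = 6³/6 = 36 ≈ 36.000, a bounded constant. In this regime the triangle count is asymptotically Poisson(c³/6).

E[X] ≈ 35.319; in regime p = Θ(1/n^{1}) E[X] stays bounded (at the triangle threshold p ~ 1/n).


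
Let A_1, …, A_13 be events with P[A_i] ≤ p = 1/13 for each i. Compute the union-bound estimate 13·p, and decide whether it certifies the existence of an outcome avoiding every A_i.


Union bound: P[∪_{i=1}^{13} A_i] ≤ Σ_i P[A_i] ≤ 13·p = 13·(1/13) = 1.
Numerically: 1 ≈ 1.000.
Is 1 < 1? NO.
Since the bound 1 is ≥ 1, the union bound is uninformative here; it does NOT by itself certify existence.

13·p = 1 ≈ 1.000; existence NOT certified by the union bound.


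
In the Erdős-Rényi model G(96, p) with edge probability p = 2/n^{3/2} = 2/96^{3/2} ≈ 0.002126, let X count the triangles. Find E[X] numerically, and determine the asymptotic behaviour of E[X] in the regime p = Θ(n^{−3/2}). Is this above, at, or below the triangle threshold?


Number of potential triangles: C(96, 3) = 142880.
Each occurs with probability p³ ≈ (0.002126)³ ≈ 9.613232e-09.
By linearity: E[X] = C(96, 3)·p³ ≈ 142880 · 9.613232e-09 ≈ 0.0014.
Since α = 3/2 > 1, p = c/n^{3/2} = o(1/n) is below the triangle threshold p ~ 1/n. Asymptotically E[X] ~ (c³/6)·n^{3(1−α)} = (2³/6)·n^{-1.5} → 0, so by Markov's inequality G has no triangles w.h.p.

E[X] ≈ 0.0014; in regime p = Θ(1/n^{3/2}) E[X] tends to 0 (below the triangle threshold p ~ 1/n).


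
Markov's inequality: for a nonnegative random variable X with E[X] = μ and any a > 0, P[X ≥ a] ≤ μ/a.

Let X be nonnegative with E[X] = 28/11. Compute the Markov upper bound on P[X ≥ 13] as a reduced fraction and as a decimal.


μ = E[X] = 28/11, a = 13.
Markov: P[X ≥ 13] ≤ μ/a = (28/11)/13 = 28/143.
Numerically: ≈ 0.1958.
(Since a = 13 > μ = 2.5455, the bound 28/143 is < 1 and informative.)

P[X ≥ 13] ≤ 28/143 ≈ 0.1958.


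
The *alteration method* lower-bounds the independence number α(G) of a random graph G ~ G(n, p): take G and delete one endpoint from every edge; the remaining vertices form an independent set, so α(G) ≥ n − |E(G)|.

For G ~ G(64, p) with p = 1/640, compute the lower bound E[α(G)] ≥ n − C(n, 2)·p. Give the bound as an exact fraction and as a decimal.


E[|E(G)|] = C(64, 2)·p = 2016 · (1/640) = 63/20.
E[α(G)] ≥ n − E[|E(G)|] = 64 − 63/20 = 1217/20.
Numerically: ≈ 60.850.
(This is only a lower bound; the true E[α(G)] may be larger.)

E[α(G)] ≥ 1217/20 ≈ 60.850.


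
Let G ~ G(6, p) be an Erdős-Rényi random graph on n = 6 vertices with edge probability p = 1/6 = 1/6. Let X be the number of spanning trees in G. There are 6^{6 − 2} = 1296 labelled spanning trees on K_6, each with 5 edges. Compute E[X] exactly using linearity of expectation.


K_6 has 6^{6 − 2} = 1296 labelled spanning trees.
For each such spanning tree H, let X_H = 1 if all 5 edges of H are present in G. Then P[X_H = 1] = p^{5} = (1/6)^{5} = 1/7776.
By linearity of expectation: E[X] = Σ_H E[X_H] = 1296 · p^{5} = 1296 · 1/7776 = 1/6.
Numerically: E[X] ≈ 0.1667.

E[X] = 1296 · (1/6)^{5} = 1/6 ≈ 0.1667.


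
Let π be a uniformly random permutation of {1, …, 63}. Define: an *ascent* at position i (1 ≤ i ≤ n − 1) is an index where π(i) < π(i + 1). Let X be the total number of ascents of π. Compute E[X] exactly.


Write X = Σ X_I over i = 1, …, 62, with X_I the indicator of one ascent.
There are 62 indicators.
For each fixed i, the pair (π(i), π(i+1)) is a uniformly random ordered pair of distinct values from {1, …, 63}; by symmetry P[π(i) < π(i+1)] = 1/2.
By linearity: E[X] = 62 · (1/2) = (63 − 1) · (1/2) = 31 ≈ 31.00000.

E[X] = 31 = 31.00000.


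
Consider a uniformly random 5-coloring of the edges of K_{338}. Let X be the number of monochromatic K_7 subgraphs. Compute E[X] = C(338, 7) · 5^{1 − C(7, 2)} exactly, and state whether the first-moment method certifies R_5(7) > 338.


E[X] = C(338, 7) · 5^{1 − 21} = 93935323022736 · 5^{−20} = 93935323022736/95367431640625.
As a reduced fraction: E[X] = 93935323022736/95367431640625 ≈ 0.98498.
Is E[X] < 1? YES.
Since E[X] < 1, there exists a 5-coloring of K_{338} with no monochromatic K_7; hence R_5(7) > 338.

E[X] = 93935323022736/95367431640625 ≈ 0.98498; E[X] < 1, so R_5(7) > 338.


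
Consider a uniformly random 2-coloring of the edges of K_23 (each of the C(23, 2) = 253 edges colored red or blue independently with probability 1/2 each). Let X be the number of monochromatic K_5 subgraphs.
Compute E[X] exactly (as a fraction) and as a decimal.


Let X = Σ_S X_S over the C(23, 5) = 33649 subsets S of size 5, where X_S = 1 if the K_5 on S is monochromatic.
For a fixed S, the K_5 on S has C(5, 2) = 10 edges. P[all 10 edges red] = (1/2)^10, and likewise for blue, so P[monochromatic] = 2·(1/2)^10 = 2^{1 − 10} = 1/512.
By linearity: E[X] = C(23, 5) · 2^{1 − 10} = 33649 · 1/512 = 33649/512.
Numerically: E[X] ≈ 65.7207.

E[X] = C(23,5)·2^(1−C(5,2)) = 33649/512 ≈ 65.7207.


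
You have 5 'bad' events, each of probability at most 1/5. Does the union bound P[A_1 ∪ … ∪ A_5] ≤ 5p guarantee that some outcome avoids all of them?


Union bound: P[∪_{i=1}^{5} A_i] ≤ Σ_i P[A_i] ≤ 5·p = 5·(1/5) = 1.
Numerically: 1 ≈ 1.0000000.
Is 1 < 1? NO.
Since the bound 1 is ≥ 1, the union bound is uninformative here; it does NOT by itself certify existence.

5·p = 1 ≈ 1.0000000; existence NOT certified by the union bound.


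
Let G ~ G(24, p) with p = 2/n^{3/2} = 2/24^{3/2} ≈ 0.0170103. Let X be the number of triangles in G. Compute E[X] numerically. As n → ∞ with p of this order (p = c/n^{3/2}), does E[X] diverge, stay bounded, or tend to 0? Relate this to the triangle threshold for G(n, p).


Number of potential triangles: C(24, 3) = 2024.
Each occurs with probability p³ ≈ (0.0170103)³ ≈ 4.92197495e-06.
By linearity: E[X] = C(24, 3)·p³ ≈ 2024 · 4.92197495e-06 ≈ 0.009962.
Since α = 3/2 > 1, p = c/n^{3/2} = o(1/n) is below the triangle threshold p ~ 1/n. Asymptotically E[X] ~ (c³/6)·n^{3(1−α)} = (2³/6)·n^{-1.5} → 0, so by Markov's inequality G has no triangles w.h.p.

E[X] ≈ 0.009962; in regime p = Θ(1/n^{3/2}) E[X] tends to 0 (below the triangle threshold p ~ 1/n).


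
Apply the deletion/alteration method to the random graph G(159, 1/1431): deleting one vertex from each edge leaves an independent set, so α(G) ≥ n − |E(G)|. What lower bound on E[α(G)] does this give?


E[|E(G)|] = C(159, 2)·p = 12561 · (1/1431) = 79/9.
E[α(G)] ≥ n − E[|E(G)|] = 159 − 79/9 = 1352/9.
Numerically: ≈ 150.222222.
(This is only a lower bound; the true E[α(G)] may be larger.)

E[α(G)] ≥ 1352/9 ≈ 150.222222.
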